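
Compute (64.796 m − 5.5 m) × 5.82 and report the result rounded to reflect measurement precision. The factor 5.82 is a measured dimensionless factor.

64.796 m − 5.5 m = 59.296 m; the difference is limited to 1 decimal place (3 s.f.).
Carrying full precision, 59.296 × 5.82 = 345.10272 m; 5.82 has 3 s.f., so the result keeps min(3, 3) = 3 s.f.
Rounded to 3 significant figures: 345 m.

345 m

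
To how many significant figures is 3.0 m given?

3.0: trailing zeros after a decimal point are significant.

2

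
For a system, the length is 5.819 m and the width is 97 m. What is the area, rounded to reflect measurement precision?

area = 5.819 m × 97 m = 564.443 m².
5.819 has 4 significant figures; 97 has 2.
Division/multiplication keeps the fewest: 2 significant figures.
Rounded: 5.6 × 10^2 m².

5.6 × 10^2 m²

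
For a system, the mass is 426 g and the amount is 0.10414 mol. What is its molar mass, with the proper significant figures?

4.09 × 10^3 g/mol

molar mass = 426 g ÷ 0.10414 mol = 4090.64720568… g/mol.
426 has 3 significant figures; 0.10414 has 5.
Division/multiplication keeps the fewest: 3 significant figures.
Rounded: 4.09 × 10^3 g/mol.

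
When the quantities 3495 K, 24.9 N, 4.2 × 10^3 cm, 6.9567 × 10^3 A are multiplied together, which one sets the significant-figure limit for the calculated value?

3495 K → 4 s.f.; 24.9 N → 3 s.f.; 4.2 × 10^3 cm → 2 s.f.; 6.9567 × 10^3 A → 5 s.f.
The fewest is 2 significant figures, from 4.2 × 10^3 cm.

4.2 × 10^3 cm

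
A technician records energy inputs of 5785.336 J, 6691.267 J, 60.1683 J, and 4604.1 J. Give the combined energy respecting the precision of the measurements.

5785.336 J + 6691.267 J + 60.1683 J + 4604.1 J = 17140.8713 J.
Addition/subtraction keeps the fewest decimal places: 5785.336 → 3 decimal places, 6691.267 → 3 decimal places, 60.1683 → 4 decimal places, 4604.1 → 1 decimal place; limit is 1.
Rounded to 1 decimal place: 1.71409 × 10⁴ J.

1.71409 × 10⁴ J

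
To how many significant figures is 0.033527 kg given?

0.033527: leading zeros are not significant.

5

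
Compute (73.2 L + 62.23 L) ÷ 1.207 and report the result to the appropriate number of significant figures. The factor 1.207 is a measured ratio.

112.2 L

73.2 L + 62.23 L = 135.43 L; the sum is limited to 1 decimal place (4 s.f.).
Carrying full precision, 135.43 ÷ 1.207 = 112.203811102… L; 1.207 has 4 s.f., so the result keeps min(4, 4) = 4 s.f.
Rounded to 4 significant figures: 112.2 L.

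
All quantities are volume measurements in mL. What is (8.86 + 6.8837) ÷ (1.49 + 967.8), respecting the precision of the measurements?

0.01624

8.86 + 6.8837 = 15.7437, limited to 2 d.p. → 4 s.f.; 1.49 + 967.8 = 969.29, limited to 1 d.p. → 4 s.f.
Carrying full precision, 15.7437 ÷ 969.29 = 0.0162425074023…; keep min(4, 4) = 4 s.f.
Rounded to 4 significant figures: 0.01624.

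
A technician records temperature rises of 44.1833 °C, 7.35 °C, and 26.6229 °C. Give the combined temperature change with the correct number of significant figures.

44.1833 °C + 7.35 °C + 26.6229 °C = 78.1562 °C.
Addition/subtraction keeps the fewest decimal places: 44.1833 → 4 decimal places, 7.35 → 2 decimal places, 26.6229 → 4 decimal places; limit is 2.
Rounded to 2 decimal places: 78.16 °C.

78.16 °C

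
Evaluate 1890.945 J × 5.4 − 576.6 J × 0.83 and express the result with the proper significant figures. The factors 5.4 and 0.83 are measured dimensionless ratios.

1.0 × 10⁴ J

1890.945 × 5.4 = 10211.103 → 1.0 × 10⁴ J (2 s.f., last digit at the 10^3 place).
576.6 × 0.83 = 478.578 → 4.8 × 10² J (2 s.f., last digit at the 10^1 place).
Difference: 9732.525 J; keep the coarser place, 10^3.
Result: 1.0 × 10⁴ J.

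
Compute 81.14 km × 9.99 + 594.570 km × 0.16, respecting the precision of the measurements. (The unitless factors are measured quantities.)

9.06 × 10^2 km

81.14 × 9.99 = 810.5886 → 811 km (3 s.f., last digit at the 10^0 place).
594.570 × 0.16 = 95.1312 → 95 km (2 s.f., last digit at the 10^0 place).
Sum: 905.7198 km; keep the coarser place, 10^0.
Result: 9.06 × 10^2 km.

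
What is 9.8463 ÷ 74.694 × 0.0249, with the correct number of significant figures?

0.00328

9.8463 ÷ 74.694 × 0.0249 = 0.00328236364367…
Multiplication/division keeps the fewest significant figures: 9.8463 → 5 s.f., 74.694 → 5 s.f., 0.0249 → 3 s.f.; limit is 3.
Rounded to 3 significant figures: 0.00328.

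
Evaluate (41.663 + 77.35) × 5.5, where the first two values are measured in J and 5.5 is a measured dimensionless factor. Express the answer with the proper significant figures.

41.663 J + 77.35 J = 119.013 J; the sum is limited to 2 decimal places (5 s.f.).
Carrying full precision, 119.013 × 5.5 = 654.5715 J; 5.5 has 2 s.f., so the result keeps min(5, 2) = 2 s.f.
Rounded to 2 significant figures: 6.5 × 10^2 J.

6.5 × 10^2 J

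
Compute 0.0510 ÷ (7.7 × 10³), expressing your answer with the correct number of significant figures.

0.0510 ÷ (7.7 × 10³) = 0.00000662337662338…
Multiplication/division keeps the fewest significant figures: 0.0510 → 3 s.f., 7.7 × 10³ → 2 s.f.; limit is 2.
Rounded to 2 significant figures: 6.6 × 10⁻⁶.

6.6 × 10⁻⁶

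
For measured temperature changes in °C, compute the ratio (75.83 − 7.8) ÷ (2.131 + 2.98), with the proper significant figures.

13.3

75.83 − 7.8 = 68.03, limited to 1 d.p. → 3 s.f.; 2.131 + 2.98 = 5.111, limited to 2 d.p. → 3 s.f.
Carrying full precision, 68.03 ÷ 5.111 = 13.3105067501…; keep min(3, 3) = 3 s.f.
Rounded to 3 significant figures: 13.3.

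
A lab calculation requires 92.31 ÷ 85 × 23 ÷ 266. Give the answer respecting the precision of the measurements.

0.094

92.31 ÷ 85 × 23 ÷ 266 = 0.0939022556391…
Multiplication/division keeps the fewest significant figures: 92.31 → 4 s.f., 85 → 2 s.f., 23 → 2 s.f., 266 → 3 s.f.; limit is 2.
Rounded to 2 significant figures: 0.094.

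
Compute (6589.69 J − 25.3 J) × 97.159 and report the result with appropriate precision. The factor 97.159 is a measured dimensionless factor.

6589.69 J − 25.3 J = 6564.39 J; the difference is limited to 1 decimal place (5 s.f.).
Carrying full precision, 6564.39 × 97.159 = 637789.56801 J; 97.159 has 5 s.f., so the result keeps min(5, 5) = 5 s.f.
Rounded to 5 significant figures: 6.3779 × 10^5 J.

6.3779 × 10^5 J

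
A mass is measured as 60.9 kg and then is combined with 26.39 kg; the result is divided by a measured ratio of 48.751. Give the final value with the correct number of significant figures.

1.79 kg

60.9 kg + 26.39 kg = 87.29 kg; the sum is limited to 1 decimal place (3 s.f.).
Carrying full precision, 87.29 ÷ 48.751 = 1.7905273738… kg; 48.751 has 5 s.f., so the result keeps min(3, 5) = 3 s.f.
Rounded to 3 significant figures: 1.79 kg.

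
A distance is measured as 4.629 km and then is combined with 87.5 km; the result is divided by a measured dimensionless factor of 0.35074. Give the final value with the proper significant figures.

4.629 km + 87.5 km = 92.129 km; the sum is limited to 1 decimal place (3 s.f.).
Carrying full precision, 92.129 ÷ 0.35074 = 262.670354108… km; 0.35074 has 5 s.f., so the result keeps min(3, 5) = 3 s.f.
Rounded to 3 significant figures: 263 km.

263 km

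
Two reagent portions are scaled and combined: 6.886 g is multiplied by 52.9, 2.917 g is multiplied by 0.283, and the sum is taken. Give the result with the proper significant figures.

365 g

6.886 × 52.9 = 364.2694 → 364 g (3 s.f., last digit at the 10^0 place).
2.917 × 0.283 = 0.825511 → 0.826 g (3 s.f., last digit at the 10^-3 place).
Sum: 365.094911 g; keep the coarser place, 10^0.
Result: 365 g.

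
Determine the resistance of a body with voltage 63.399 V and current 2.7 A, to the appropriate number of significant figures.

23 Ω

resistance = 63.399 V ÷ 2.7 A = 23.4811111111… Ω.
63.399 has 5 significant figures; 2.7 has 2.
Division/multiplication keeps the fewest: 2 significant figures.
Rounded: 23 Ω.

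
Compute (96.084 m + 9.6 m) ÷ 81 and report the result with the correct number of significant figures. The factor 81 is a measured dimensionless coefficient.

1.3 m

96.084 m + 9.6 m = 105.684 m; the sum is limited to 1 decimal place (4 s.f.).
Carrying full precision, 105.684 ÷ 81 = 1.30474074074… m; 81 has 2 s.f., so the result keeps min(4, 2) = 2 s.f.
Rounded to 2 significant figures: 1.3 m.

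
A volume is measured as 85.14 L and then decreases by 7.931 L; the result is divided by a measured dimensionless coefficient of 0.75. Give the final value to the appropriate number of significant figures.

85.14 L − 7.931 L = 77.209 L; the difference is limited to 2 decimal places (4 s.f.).
Carrying full precision, 77.209 ÷ 0.75 = 102.945333333… L; 0.75 has 2 s.f., so the result keeps min(4, 2) = 2 s.f.
Rounded to 2 significant figures: 1.0 × 10^2 L.

1.0 × 10^2 L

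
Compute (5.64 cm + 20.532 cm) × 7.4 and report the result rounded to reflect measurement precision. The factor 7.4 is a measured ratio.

1.9 × 10^2 cm

5.64 cm + 20.532 cm = 26.172 cm; the sum is limited to 2 decimal places (4 s.f.).
Carrying full precision, 26.172 × 7.4 = 193.6728 cm; 7.4 has 2 s.f., so the result keeps min(4, 2) = 2 s.f.
Rounded to 2 significant figures: 1.9 × 10^2 cm.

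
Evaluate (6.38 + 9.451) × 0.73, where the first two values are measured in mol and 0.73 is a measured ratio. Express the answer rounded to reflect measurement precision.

6.38 mol + 9.451 mol = 15.831 mol; the sum is limited to 2 decimal places (4 s.f.).
Carrying full precision, 15.831 × 0.73 = 11.55663 mol; 0.73 has 2 s.f., so the result keeps min(4, 2) = 2 s.f.
Rounded to 2 significant figures: 12 mol.

12 mol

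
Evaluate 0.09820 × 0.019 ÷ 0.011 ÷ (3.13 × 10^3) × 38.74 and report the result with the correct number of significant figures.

0.09820 × 0.019 ÷ 0.011 ÷ (3.13 × 10^3) × 38.74 = 0.00209936369445…
Multiplication/division keeps the fewest significant figures: 0.09820 → 4 s.f., 0.019 → 2 s.f., 0.011 → 2 s.f., 3.13 × 10^3 → 3 s.f., 38.74 → 4 s.f.; limit is 2.
Rounded to 2 significant figures: 0.0021.

0.0021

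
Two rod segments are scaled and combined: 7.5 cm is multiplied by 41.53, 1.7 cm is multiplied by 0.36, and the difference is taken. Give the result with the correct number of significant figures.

7.5 × 41.53 = 311.475 → 3.1 × 10^2 cm (2 s.f., last digit at the 10^1 place).
1.7 × 0.36 = 0.612 → 0.61 cm (2 s.f., last digit at the 10^-2 place).
Difference: 310.863 cm; keep the coarser place, 10^1.
Result: 3.1 × 10^2 cm.

3.1 × 10^2 cm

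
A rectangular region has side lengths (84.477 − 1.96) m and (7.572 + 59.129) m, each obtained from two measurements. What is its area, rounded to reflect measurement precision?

5504 m²

84.477 − 1.96 = 82.517, limited to 2 d.p. → 4 s.f.; 7.572 + 59.129 = 66.701, limited to 3 d.p. → 5 s.f.
Carrying full precision, 82.517 × 66.701 = 5503.966417; keep min(4, 5) = 4 s.f.
Rounded to 4 significant figures: 5504 m².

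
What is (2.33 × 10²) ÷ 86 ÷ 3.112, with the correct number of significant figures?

8.7 × 10⁻¹

(2.33 × 10²) ÷ 86 ÷ 3.112 = 0.87059843367…
Multiplication/division keeps the fewest significant figures: 2.33 × 10² → 3 s.f., 86 → 2 s.f., 3.112 → 4 s.f.; limit is 2.
Rounded to 2 significant figures: 8.7 × 10⁻¹.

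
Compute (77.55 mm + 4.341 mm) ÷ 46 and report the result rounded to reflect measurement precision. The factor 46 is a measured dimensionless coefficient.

1.8 mm

77.55 mm + 4.341 mm = 81.891 mm; the sum is limited to 2 decimal places (4 s.f.).
Carrying full precision, 81.891 ÷ 46 = 1.78023913043… mm; 46 has 2 s.f., so the result keeps min(4, 2) = 2 s.f.
Rounded to 2 significant figures: 1.8 mm.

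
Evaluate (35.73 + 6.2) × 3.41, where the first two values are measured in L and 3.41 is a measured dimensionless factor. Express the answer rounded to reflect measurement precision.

35.73 L + 6.2 L = 41.93 L; the sum is limited to 1 decimal place (3 s.f.).
Carrying full precision, 41.93 × 3.41 = 142.9813 L; 3.41 has 3 s.f., so the result keeps min(3, 3) = 3 s.f.
Rounded to 3 significant figures: 143 L.

143 L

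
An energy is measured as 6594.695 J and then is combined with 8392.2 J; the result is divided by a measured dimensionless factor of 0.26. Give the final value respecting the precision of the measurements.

6594.695 J + 8392.2 J = 14986.895 J; the sum is limited to 1 decimal place (6 s.f.).
Carrying full precision, 14986.895 ÷ 0.26 = 57641.9038462… J; 0.26 has 2 s.f., so the result keeps min(6, 2) = 2 s.f.
Rounded to 2 significant figures: 5.8 × 10⁴ J.

5.8 × 10⁴ J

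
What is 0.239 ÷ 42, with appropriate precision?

0.0057

0.239 ÷ 42 = 0.00569047619048…
Multiplication/division keeps the fewest significant figures: 0.239 → 3 s.f., 42 → 2 s.f.; limit is 2.
Rounded to 2 significant figures: 0.0057.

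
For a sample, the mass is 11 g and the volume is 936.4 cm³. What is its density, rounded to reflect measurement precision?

density = 11 g ÷ 936.4 cm³ = 0.0117471166168… g/cm³.
11 has 2 significant figures; 936.4 has 4.
Division/multiplication keeps the fewest: 2 significant figures.
Rounded: 0.012 g/cm³.

0.012 g/cm³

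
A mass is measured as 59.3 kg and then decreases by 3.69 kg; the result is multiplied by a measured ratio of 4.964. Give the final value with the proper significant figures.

276 kg

59.3 kg − 3.69 kg = 55.61 kg; the difference is limited to 1 decimal place (3 s.f.).
Carrying full precision, 55.61 × 4.964 = 276.04804 kg; 4.964 has 4 s.f., so the result keeps min(3, 4) = 3 s.f.
Rounded to 3 significant figures: 276 kg.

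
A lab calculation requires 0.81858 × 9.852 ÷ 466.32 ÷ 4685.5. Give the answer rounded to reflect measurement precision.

3.691 × 10⁻⁶

0.81858 × 9.852 ÷ 466.32 ÷ 4685.5 = 0.00000369101277344…
Multiplication/division keeps the fewest significant figures: 0.81858 → 5 s.f., 9.852 → 4 s.f., 466.32 → 5 s.f., 4685.5 → 5 s.f.; limit is 4.
Rounded to 4 significant figures: 3.691 × 10⁻⁶.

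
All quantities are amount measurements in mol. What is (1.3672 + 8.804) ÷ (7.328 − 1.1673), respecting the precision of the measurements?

1.3672 + 8.804 = 10.1712, limited to 3 d.p. → 5 s.f.; 7.328 − 1.1673 = 6.1607, limited to 3 d.p. → 4 s.f.
Carrying full precision, 10.1712 ÷ 6.1607 = 1.65098121967…; keep min(5, 4) = 4 s.f.
Rounded to 4 significant figures: 1.651.

1.651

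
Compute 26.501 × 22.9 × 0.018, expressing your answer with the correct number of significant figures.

11

26.501 × 22.9 × 0.018 = 10.9237122
Multiplication/division keeps the fewest significant figures: 26.501 → 5 s.f., 22.9 → 3 s.f., 0.018 → 2 s.f.; limit is 2.
Rounded to 2 significant figures: 11.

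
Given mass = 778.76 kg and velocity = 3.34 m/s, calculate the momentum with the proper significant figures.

momentum = 778.76 kg × 3.34 m/s = 2601.0584 kg·m/s.
778.76 has 5 significant figures; 3.34 has 3.
Division/multiplication keeps the fewest: 3 significant figures.
Rounded: 2.60 × 10^3 kg·m/s.

2.60 × 10^3 kg·m/s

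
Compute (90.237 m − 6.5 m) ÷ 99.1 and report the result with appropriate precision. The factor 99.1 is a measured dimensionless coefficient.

0.845 m

90.237 m − 6.5 m = 83.737 m; the difference is limited to 1 decimal place (3 s.f.).
Carrying full precision, 83.737 ÷ 99.1 = 0.844974772957… m; 99.1 has 3 s.f., so the result keeps min(3, 3) = 3 s.f.
Rounded to 3 significant figures: 0.845 m.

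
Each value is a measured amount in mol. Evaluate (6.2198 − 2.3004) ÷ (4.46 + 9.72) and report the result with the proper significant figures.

6.2198 − 2.3004 = 3.9194, limited to 4 d.p. → 5 s.f.; 4.46 + 9.72 = 14.18, limited to 2 d.p. → 4 s.f.
Carrying full precision, 3.9194 ÷ 14.18 = 0.276403385049…; keep min(5, 4) = 4 s.f.
Rounded to 4 significant figures: 0.2764.

0.2764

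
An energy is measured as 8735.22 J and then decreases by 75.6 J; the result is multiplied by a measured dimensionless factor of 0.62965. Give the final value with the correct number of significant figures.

8735.22 J − 75.6 J = 8659.62 J; the difference is limited to 1 decimal place (5 s.f.).
Carrying full precision, 8659.62 × 0.62965 = 5452.529733 J; 0.62965 has 5 s.f., so the result keeps min(5, 5) = 5 s.f.
Rounded to 5 significant figures: 5452.5 J.

5452.5 J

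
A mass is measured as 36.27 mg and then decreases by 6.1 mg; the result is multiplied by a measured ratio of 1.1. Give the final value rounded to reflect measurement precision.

36.27 mg − 6.1 mg = 30.17 mg; the difference is limited to 1 decimal place (3 s.f.).
Carrying full precision, 30.17 × 1.1 = 33.187 mg; 1.1 has 2 s.f., so the result keeps min(3, 2) = 2 s.f.
Rounded to 2 significant figures: 33 mg.

33 mg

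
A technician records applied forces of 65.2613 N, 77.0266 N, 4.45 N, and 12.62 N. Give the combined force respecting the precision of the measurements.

65.2613 N + 77.0266 N + 4.45 N + 12.62 N = 159.3579 N.
Addition/subtraction keeps the fewest decimal places: 65.2613 → 4 decimal places, 77.0266 → 4 decimal places, 4.45 → 2 decimal places, 12.62 → 2 decimal places; limit is 2.
Rounded to 2 decimal places: 159.36 N.

159.36 N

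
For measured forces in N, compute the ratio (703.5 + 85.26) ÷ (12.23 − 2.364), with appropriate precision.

703.5 + 85.26 = 788.76, limited to 1 d.p. → 4 s.f.; 12.23 − 2.364 = 9.866, limited to 2 d.p. → 3 s.f.
Carrying full precision, 788.76 ÷ 9.866 = 79.9472937361…; keep min(4, 3) = 3 s.f.
Rounded to 3 significant figures: 79.9.

79.9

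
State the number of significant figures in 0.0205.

3

0.0205: leading zeros are not significant; zeros between nonzero digits are significant.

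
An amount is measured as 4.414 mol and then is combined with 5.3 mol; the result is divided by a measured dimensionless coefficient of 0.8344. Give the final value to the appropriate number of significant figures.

4.414 mol + 5.3 mol = 9.714 mol; the sum is limited to 1 decimal place (2 s.f.).
Carrying full precision, 9.714 ÷ 0.8344 = 11.6418983701… mol; 0.8344 has 4 s.f., so the result keeps min(2, 4) = 2 s.f.
Rounded to 2 significant figures: 12 mol.

12 mol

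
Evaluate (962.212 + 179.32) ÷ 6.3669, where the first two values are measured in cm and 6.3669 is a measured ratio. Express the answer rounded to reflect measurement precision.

179.29 cm

962.212 cm + 179.32 cm = 1141.532 cm; the sum is limited to 2 decimal places (6 s.f.).
Carrying full precision, 1141.532 ÷ 6.3669 = 179.291648997… cm; 6.3669 has 5 s.f., so the result keeps min(6, 5) = 5 s.f.
Rounded to 5 significant figures: 179.29 cm.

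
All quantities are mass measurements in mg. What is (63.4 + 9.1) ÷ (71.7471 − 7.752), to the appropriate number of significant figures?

1.13

63.4 + 9.1 = 72.5, limited to 1 d.p. → 3 s.f.; 71.7471 − 7.752 = 63.9951, limited to 3 d.p. → 5 s.f.
Carrying full precision, 72.5 ÷ 63.9951 = 1.1328992376…; keep min(3, 5) = 3 s.f.
Rounded to 3 significant figures: 1.13.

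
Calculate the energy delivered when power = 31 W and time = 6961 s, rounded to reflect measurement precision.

2.2 × 10⁵ J

energy delivered = 31 W × 6961 s = 215791 J.
31 has 2 significant figures; 6961 has 4.
Division/multiplication keeps the fewest: 2 significant figures.
Rounded: 2.2 × 10⁵ J.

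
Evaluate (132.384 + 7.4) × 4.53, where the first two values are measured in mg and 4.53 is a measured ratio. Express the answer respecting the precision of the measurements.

132.384 mg + 7.4 mg = 139.784 mg; the sum is limited to 1 decimal place (4 s.f.).
Carrying full precision, 139.784 × 4.53 = 633.22152 mg; 4.53 has 3 s.f., so the result keeps min(4, 3) = 3 s.f.
Rounded to 3 significant figures: 633 mg.

633 mg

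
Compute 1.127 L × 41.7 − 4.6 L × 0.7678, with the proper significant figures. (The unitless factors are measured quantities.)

43.5 L

1.127 × 41.7 = 46.9959 → 47.0 L (3 s.f., last digit at the 10^-1 place).
4.6 × 0.7678 = 3.53188 → 3.5 L (2 s.f., last digit at the 10^-1 place).
Difference: 43.46402 L; keep the coarser place, 10^-1.
Result: 43.5 L.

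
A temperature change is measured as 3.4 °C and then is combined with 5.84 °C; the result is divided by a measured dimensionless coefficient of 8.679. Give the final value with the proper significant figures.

3.4 °C + 5.84 °C = 9.24 °C; the sum is limited to 1 decimal place (2 s.f.).
Carrying full precision, 9.24 ÷ 8.679 = 1.06463878327… °C; 8.679 has 4 s.f., so the result keeps min(2, 4) = 2 s.f.
Rounded to 2 significant figures: 1.1 °C.

1.1 °C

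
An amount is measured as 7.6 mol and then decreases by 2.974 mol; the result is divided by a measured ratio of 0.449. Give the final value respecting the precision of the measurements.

7.6 mol − 2.974 mol = 4.626 mol; the difference is limited to 1 decimal place (2 s.f.).
Carrying full precision, 4.626 ÷ 0.449 = 10.3028953229… mol; 0.449 has 3 s.f., so the result keeps min(2, 3) = 2 s.f.
Rounded to 2 significant figures: 10. mol.

10. mol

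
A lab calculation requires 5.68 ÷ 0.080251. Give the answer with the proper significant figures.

5.68 ÷ 0.080251 = 70.7779342313…
Multiplication/division keeps the fewest significant figures: 5.68 → 3 s.f., 0.080251 → 5 s.f.; limit is 3.
Rounded to 3 significant figures: 70.8.

70.8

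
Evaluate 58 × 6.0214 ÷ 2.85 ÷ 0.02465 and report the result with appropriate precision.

5.0 × 10^3

58 × 6.0214 ÷ 2.85 ÷ 0.02465 = 4971.22807018…
Multiplication/division keeps the fewest significant figures: 58 → 2 s.f., 6.0214 → 5 s.f., 2.85 → 3 s.f., 0.02465 → 4 s.f.; limit is 2.
Rounded to 2 significant figures: 5.0 × 10^3.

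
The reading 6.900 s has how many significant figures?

4

6.900: trailing zeros after a decimal point are significant.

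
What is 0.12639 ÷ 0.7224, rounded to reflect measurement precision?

0.12639 ÷ 0.7224 = 0.174958471761…
Multiplication/division keeps the fewest significant figures: 0.12639 → 5 s.f., 0.7224 → 4 s.f.; limit is 4.
Rounded to 4 significant figures: 0.1750.

0.1750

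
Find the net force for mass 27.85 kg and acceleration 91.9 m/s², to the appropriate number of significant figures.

2.56 × 10^3 N

net force = 27.85 kg × 91.9 m/s² = 2559.415 N.
27.85 has 4 significant figures; 91.9 has 3.
Division/multiplication keeps the fewest: 3 significant figures.
Rounded: 2.56 × 10^3 N.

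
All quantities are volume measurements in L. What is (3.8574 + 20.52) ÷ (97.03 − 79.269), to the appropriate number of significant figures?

3.8574 + 20.52 = 24.3774, limited to 2 d.p. → 4 s.f.; 97.03 − 79.269 = 17.761, limited to 2 d.p. → 4 s.f.
Carrying full precision, 24.3774 ÷ 17.761 = 1.37252406959…; keep min(4, 4) = 4 s.f.
Rounded to 4 significant figures: 1.373.

1.373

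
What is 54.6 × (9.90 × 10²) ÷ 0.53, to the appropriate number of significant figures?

54.6 × (9.90 × 10²) ÷ 0.53 = 101988.679245…
Multiplication/division keeps the fewest significant figures: 54.6 → 3 s.f., 9.90 × 10² → 3 s.f., 0.53 → 2 s.f.; limit is 2.
Rounded to 2 significant figures: 1.0 × 10⁵.

1.0 × 10⁵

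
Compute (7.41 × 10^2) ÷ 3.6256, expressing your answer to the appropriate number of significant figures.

(7.41 × 10^2) ÷ 3.6256 = 204.379964695…
Multiplication/division keeps the fewest significant figures: 7.41 × 10^2 → 3 s.f., 3.6256 → 5 s.f.; limit is 3.
Rounded to 3 significant figures: 204.

204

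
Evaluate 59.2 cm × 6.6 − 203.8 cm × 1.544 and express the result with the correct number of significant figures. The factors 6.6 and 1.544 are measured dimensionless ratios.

8 × 10¹ cm

59.2 × 6.6 = 390.72 → 3.9 × 10² cm (2 s.f., last digit at the 10^1 place).
203.8 × 1.544 = 314.6672 → 314.7 cm (4 s.f., last digit at the 10^-1 place).
Difference: 76.0528 cm; keep the coarser place, 10^1.
Result: 8 × 10¹ cm.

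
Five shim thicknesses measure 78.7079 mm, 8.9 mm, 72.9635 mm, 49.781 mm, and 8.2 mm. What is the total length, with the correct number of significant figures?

78.7079 mm + 8.9 mm + 72.9635 mm + 49.781 mm + 8.2 mm = 218.5524 mm.
Addition/subtraction keeps the fewest decimal places: 78.7079 → 4 decimal places, 8.9 → 1 decimal place, 72.9635 → 4 decimal places, 49.781 → 3 decimal places, 8.2 → 1 decimal place; limit is 1.
Rounded to 1 decimal place: 218.6 mm.

218.6 mm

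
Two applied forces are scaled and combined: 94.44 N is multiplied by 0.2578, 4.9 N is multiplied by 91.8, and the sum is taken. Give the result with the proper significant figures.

94.44 × 0.2578 = 24.346632 → 24.35 N (4 s.f., last digit at the 10^-2 place).
4.9 × 91.8 = 449.82 → 4.5 × 10² N (2 s.f., last digit at the 10^1 place).
Sum: 474.166632 N; keep the coarser place, 10^1.
Result: 4.7 × 10² N.

4.7 × 10² N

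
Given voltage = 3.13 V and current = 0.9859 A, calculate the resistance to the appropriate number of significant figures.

3.17 Ω

resistance = 3.13 V ÷ 0.9859 A = 3.17476417487… Ω.
3.13 has 3 significant figures; 0.9859 has 4.
Division/multiplication keeps the fewest: 3 significant figures.
Rounded: 3.17 Ω.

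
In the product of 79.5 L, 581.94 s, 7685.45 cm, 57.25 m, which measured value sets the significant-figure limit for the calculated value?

79.5 L

79.5 L → 3 s.f.; 581.94 s → 5 s.f.; 7685.45 cm → 6 s.f.; 57.25 m → 4 s.f.
The fewest is 3 significant figures, from 79.5 L.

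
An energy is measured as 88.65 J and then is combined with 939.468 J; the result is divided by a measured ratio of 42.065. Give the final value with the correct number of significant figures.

24.441 J

88.65 J + 939.468 J = 1028.118 J; the sum is limited to 2 decimal places (6 s.f.).
Carrying full precision, 1028.118 ÷ 42.065 = 24.441174373… J; 42.065 has 5 s.f., so the result keeps min(6, 5) = 5 s.f.
Rounded to 5 significant figures: 24.441 J.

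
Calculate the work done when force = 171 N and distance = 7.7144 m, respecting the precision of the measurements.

work done = 171 N × 7.7144 m = 1319.1624 J.
171 has 3 significant figures; 7.7144 has 5.
Division/multiplication keeps the fewest: 3 significant figures.
Rounded: 1.32 × 10³ J.

1.32 × 10³ J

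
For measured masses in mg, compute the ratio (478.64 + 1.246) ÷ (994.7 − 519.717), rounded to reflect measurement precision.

478.64 + 1.246 = 479.886, limited to 2 d.p. → 5 s.f.; 994.7 − 519.717 = 474.983, limited to 1 d.p. → 4 s.f.
Carrying full precision, 479.886 ÷ 474.983 = 1.0103224747…; keep min(5, 4) = 4 s.f.
Rounded to 4 significant figures: 1.010.

1.010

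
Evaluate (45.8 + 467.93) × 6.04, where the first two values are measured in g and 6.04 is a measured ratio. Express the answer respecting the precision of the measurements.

3.10 × 10³ g

45.8 g + 467.93 g = 513.73 g; the sum is limited to 1 decimal place (4 s.f.).
Carrying full precision, 513.73 × 6.04 = 3102.9292 g; 6.04 has 3 s.f., so the result keeps min(4, 3) = 3 s.f.
Rounded to 3 significant figures: 3.10 × 10³ g.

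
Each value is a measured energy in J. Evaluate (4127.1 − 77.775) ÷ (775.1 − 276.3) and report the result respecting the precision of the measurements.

8.118

4127.1 − 77.775 = 4049.325, limited to 1 d.p. → 5 s.f.; 775.1 − 276.3 = 498.8, limited to 1 d.p. → 4 s.f.
Carrying full precision, 4049.325 ÷ 498.8 = 8.11813352045…; keep min(5, 4) = 4 s.f.
Rounded to 4 significant figures: 8.118.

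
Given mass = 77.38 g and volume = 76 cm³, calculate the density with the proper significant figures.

1.0 g/cm³

density = 77.38 g ÷ 76 cm³ = 1.01815789474… g/cm³.
77.38 has 4 significant figures; 76 has 2.
Division/multiplication keeps the fewest: 2 significant figures.
Rounded: 1.0 g/cm³.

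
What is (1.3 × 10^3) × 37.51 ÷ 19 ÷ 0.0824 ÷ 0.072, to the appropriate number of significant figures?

(1.3 × 10^3) × 37.51 ÷ 19 ÷ 0.0824 ÷ 0.072 = 432590.629081…
Multiplication/division keeps the fewest significant figures: 1.3 × 10^3 → 2 s.f., 37.51 → 4 s.f., 19 → 2 s.f., 0.0824 → 3 s.f., 0.072 → 2 s.f.; limit is 2.
Rounded to 2 significant figures: 4.3 × 10^5.

4.3 × 10^5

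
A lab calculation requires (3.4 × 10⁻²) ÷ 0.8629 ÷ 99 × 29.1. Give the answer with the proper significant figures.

(3.4 × 10⁻²) ÷ 0.8629 ÷ 99 × 29.1 = 0.0115818048371…
Multiplication/division keeps the fewest significant figures: 3.4 × 10⁻² → 2 s.f., 0.8629 → 4 s.f., 99 → 2 s.f., 29.1 → 3 s.f.; limit is 2.
Rounded to 2 significant figures: 0.012.

0.012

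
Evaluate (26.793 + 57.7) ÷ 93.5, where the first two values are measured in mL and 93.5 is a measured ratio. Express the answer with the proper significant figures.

9.04 × 10^-1 mL

26.793 mL + 57.7 mL = 84.493 mL; the sum is limited to 1 decimal place (3 s.f.).
Carrying full precision, 84.493 ÷ 93.5 = 0.903668449198… mL; 93.5 has 3 s.f., so the result keeps min(3, 3) = 3 s.f.
Rounded to 3 significant figures: 9.04 × 10^-1 mL.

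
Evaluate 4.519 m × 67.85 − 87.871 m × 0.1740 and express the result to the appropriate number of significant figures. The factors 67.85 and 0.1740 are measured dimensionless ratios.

4.519 × 67.85 = 306.61415 → 306.6 m (4 s.f., last digit at the 10^-1 place).
87.871 × 0.1740 = 15.289554 → 15.29 m (4 s.f., last digit at the 10^-2 place).
Difference: 291.324596 m; keep the coarser place, 10^-1.
Result: 291.3 m.

291.3 m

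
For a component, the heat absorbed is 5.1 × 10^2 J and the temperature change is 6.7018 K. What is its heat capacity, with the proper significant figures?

heat capacity = 5.1 × 10^2 J ÷ 6.7018 K = 76.0989584888… J/K.
5.1 × 10^2 has 2 significant figures; 6.7018 has 5.
Division/multiplication keeps the fewest: 2 significant figures.
Rounded: 76 J/K.

76 J/K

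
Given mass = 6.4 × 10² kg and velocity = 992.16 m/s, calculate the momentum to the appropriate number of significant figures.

momentum = 6.4 × 10² kg × 992.16 m/s = 634982.4 kg·m/s.
6.4 × 10² has 2 significant figures; 992.16 has 5.
Division/multiplication keeps the fewest: 2 significant figures.
Rounded: 6.3 × 10⁵ kg·m/s.

6.3 × 10⁵ kg·m/s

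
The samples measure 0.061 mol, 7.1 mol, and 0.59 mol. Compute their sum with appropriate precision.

0.061 mol + 7.1 mol + 0.59 mol = 7.751 mol.
Addition/subtraction keeps the fewest decimal places: 0.061 → 3 decimal places, 7.1 → 1 decimal place, 0.59 → 2 decimal places; limit is 1.
Rounded to 1 decimal place: 7.8 mol.

7.8 mol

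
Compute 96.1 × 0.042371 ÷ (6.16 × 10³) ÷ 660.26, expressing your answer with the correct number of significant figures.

1.00 × 10⁻⁶

96.1 × 0.042371 ÷ (6.16 × 10³) ÷ 660.26 = 0.00000100114366104…
Multiplication/division keeps the fewest significant figures: 96.1 → 3 s.f., 0.042371 → 5 s.f., 6.16 × 10³ → 3 s.f., 660.26 → 5 s.f.; limit is 3.
Rounded to 3 significant figures: 1.00 × 10⁻⁶.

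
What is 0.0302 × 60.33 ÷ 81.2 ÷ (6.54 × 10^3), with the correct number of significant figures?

3.43 × 10^-6

0.0302 × 60.33 ÷ 81.2 ÷ (6.54 × 10^3) = 0.00000343088760338…
Multiplication/division keeps the fewest significant figures: 0.0302 → 3 s.f., 60.33 → 4 s.f., 81.2 → 3 s.f., 6.54 × 10^3 → 3 s.f.; limit is 3.
Rounded to 3 significant figures: 3.43 × 10^-6.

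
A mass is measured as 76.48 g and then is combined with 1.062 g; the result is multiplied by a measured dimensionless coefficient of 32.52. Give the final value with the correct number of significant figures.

76.48 g + 1.062 g = 77.542 g; the sum is limited to 2 decimal places (4 s.f.).
Carrying full precision, 77.542 × 32.52 = 2521.66584 g; 32.52 has 4 s.f., so the result keeps min(4, 4) = 4 s.f.
Rounded to 4 significant figures: 2522 g.

2522 g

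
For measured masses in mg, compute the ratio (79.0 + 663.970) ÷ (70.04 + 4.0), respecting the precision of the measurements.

79.0 + 663.970 = 742.970, limited to 1 d.p. → 4 s.f.; 70.04 + 4.0 = 74.04, limited to 1 d.p. → 3 s.f.
Carrying full precision, 742.970 ÷ 74.04 = 10.034710967…; keep min(4, 3) = 3 s.f.
Rounded to 3 significant figures: 10.0.

10.0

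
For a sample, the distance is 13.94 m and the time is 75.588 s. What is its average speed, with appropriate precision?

0.1844 m/s

average speed = 13.94 m ÷ 75.588 s = 0.184420807536… m/s.
13.94 has 4 significant figures; 75.588 has 5.
Division/multiplication keeps the fewest: 4 significant figures.
Rounded: 0.1844 m/s.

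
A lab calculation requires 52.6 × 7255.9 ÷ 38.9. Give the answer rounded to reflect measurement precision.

9.81 × 10^3

52.6 × 7255.9 ÷ 38.9 = 9811.31979434…
Multiplication/division keeps the fewest significant figures: 52.6 → 3 s.f., 7255.9 → 5 s.f., 38.9 → 3 s.f.; limit is 3.
Rounded to 3 significant figures: 9.81 × 10^3.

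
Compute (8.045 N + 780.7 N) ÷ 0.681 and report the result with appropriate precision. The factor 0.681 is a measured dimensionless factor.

1.16 × 10^3 N

8.045 N + 780.7 N = 788.745 N; the sum is limited to 1 decimal place (4 s.f.).
Carrying full precision, 788.745 ÷ 0.681 = 1158.21585903… N; 0.681 has 3 s.f., so the result keeps min(4, 3) = 3 s.f.
Rounded to 3 significant figures: 1.16 × 10^3 N.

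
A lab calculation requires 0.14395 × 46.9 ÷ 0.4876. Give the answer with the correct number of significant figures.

0.14395 × 46.9 ÷ 0.4876 = 13.845888023…
Multiplication/division keeps the fewest significant figures: 0.14395 → 5 s.f., 46.9 → 3 s.f., 0.4876 → 4 s.f.; limit is 3.
Rounded to 3 significant figures: 13.8.

13.8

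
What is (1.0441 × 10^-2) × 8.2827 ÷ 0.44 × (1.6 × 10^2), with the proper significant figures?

31

(1.0441 × 10^-2) × 8.2827 ÷ 0.44 × (1.6 × 10^2) = 31.4471529818…
Multiplication/division keeps the fewest significant figures: 1.0441 × 10^-2 → 5 s.f., 8.2827 → 5 s.f., 0.44 → 2 s.f., 1.6 × 10^2 → 2 s.f.; limit is 2.
Rounded to 2 significant figures: 31.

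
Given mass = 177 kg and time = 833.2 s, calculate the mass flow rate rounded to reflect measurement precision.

0.212 kg/s

mass flow rate = 177 kg ÷ 833.2 s = 0.212433989438… kg/s.
177 has 3 significant figures; 833.2 has 4.
Division/multiplication keeps the fewest: 3 significant figures.
Rounded: 0.212 kg/s.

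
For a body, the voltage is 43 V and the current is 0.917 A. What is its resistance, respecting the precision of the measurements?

resistance = 43 V ÷ 0.917 A = 46.8920392585… Ω.
43 has 2 significant figures; 0.917 has 3.
Division/multiplication keeps the fewest: 2 significant figures.
Rounded: 47 Ω.

47 Ω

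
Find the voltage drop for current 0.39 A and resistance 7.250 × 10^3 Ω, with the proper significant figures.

voltage drop = 0.39 A × 7.250 × 10^3 Ω = 2827.5 V.
0.39 has 2 significant figures; 7.250 × 10^3 has 4.
Division/multiplication keeps the fewest: 2 significant figures.
Rounded: 2.8 × 10^3 V.

2.8 × 10^3 V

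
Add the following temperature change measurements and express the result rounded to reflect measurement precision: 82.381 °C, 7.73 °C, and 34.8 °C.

124.9 °C

82.381 °C + 7.73 °C + 34.8 °C = 124.911 °C.
Addition/subtraction keeps the fewest decimal places: 82.381 → 3 decimal places, 7.73 → 2 decimal places, 34.8 → 1 decimal place; limit is 1.
Rounded to 1 decimal place: 124.9 °C.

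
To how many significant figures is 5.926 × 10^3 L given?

4

5.926 × 10^3: in scientific notation every digit of the coefficient is significant.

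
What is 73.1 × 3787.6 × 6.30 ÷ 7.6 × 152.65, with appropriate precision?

73.1 × 3787.6 × 6.30 ÷ 7.6 × 152.65 = 35035252.4058…
Multiplication/division keeps the fewest significant figures: 73.1 → 3 s.f., 3787.6 → 5 s.f., 6.30 → 3 s.f., 7.6 → 2 s.f., 152.65 → 5 s.f.; limit is 2.
Rounded to 2 significant figures: 3.5 × 10⁷.

3.5 × 10⁷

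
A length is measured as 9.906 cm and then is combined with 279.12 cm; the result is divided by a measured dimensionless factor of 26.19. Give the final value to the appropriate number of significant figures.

11.04 cm

9.906 cm + 279.12 cm = 289.026 cm; the sum is limited to 2 decimal places (5 s.f.).
Carrying full precision, 289.026 ÷ 26.19 = 11.0357388316… cm; 26.19 has 4 s.f., so the result keeps min(5, 4) = 4 s.f.
Rounded to 4 significant figures: 11.04 cm.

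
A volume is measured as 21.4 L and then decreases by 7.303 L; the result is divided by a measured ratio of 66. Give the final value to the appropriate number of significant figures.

0.21 L

21.4 L − 7.303 L = 14.097 L; the difference is limited to 1 decimal place (3 s.f.).
Carrying full precision, 14.097 ÷ 66 = 0.213590909091… L; 66 has 2 s.f., so the result keeps min(3, 2) = 2 s.f.
Rounded to 2 significant figures: 0.21 L.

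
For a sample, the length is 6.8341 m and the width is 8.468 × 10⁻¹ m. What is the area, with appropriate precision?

5.787 m²

area = 6.8341 m × 8.468 × 10⁻¹ m = 5.78711588 m².
6.8341 has 5 significant figures; 8.468 × 10⁻¹ has 4.
Division/multiplication keeps the fewest: 4 significant figures.
Rounded: 5.787 m².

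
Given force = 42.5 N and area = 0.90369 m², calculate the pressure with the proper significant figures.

47.0 Pa

pressure = 42.5 N ÷ 0.90369 m² = 47.0294016754… Pa.
42.5 has 3 significant figures; 0.90369 has 5.
Division/multiplication keeps the fewest: 3 significant figures.
Rounded: 47.0 Pa.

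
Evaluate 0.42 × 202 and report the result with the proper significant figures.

0.42 × 202 = 84.84
Multiplication/division keeps the fewest significant figures: 0.42 → 2 s.f., 202 → 3 s.f.; limit is 2.
Rounded to 2 significant figures: 85.

85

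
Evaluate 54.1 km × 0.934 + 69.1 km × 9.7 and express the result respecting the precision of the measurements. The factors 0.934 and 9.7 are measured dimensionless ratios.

7.2 × 10² km

54.1 × 0.934 = 50.5294 → 50.5 km (3 s.f., last digit at the 10^-1 place).
69.1 × 9.7 = 670.27 → 6.7 × 10² km (2 s.f., last digit at the 10^1 place).
Sum: 720.7994 km; keep the coarser place, 10^1.
Result: 7.2 × 10² km.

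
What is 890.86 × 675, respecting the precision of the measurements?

6.01 × 10⁵

890.86 × 675 = 601330.5
Multiplication/division keeps the fewest significant figures: 890.86 → 5 s.f., 675 → 3 s.f.; limit is 3.
Rounded to 3 significant figures: 6.01 × 10⁵.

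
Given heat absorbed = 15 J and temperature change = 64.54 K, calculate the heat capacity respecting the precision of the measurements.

heat capacity = 15 J ÷ 64.54 K = 0.232414006817… J/K.
15 has 2 significant figures; 64.54 has 4.
Division/multiplication keeps the fewest: 2 significant figures.
Rounded: 0.23 J/K.

0.23 J/K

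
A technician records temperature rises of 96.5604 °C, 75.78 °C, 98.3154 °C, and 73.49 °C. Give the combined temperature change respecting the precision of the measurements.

344.15 °C

96.5604 °C + 75.78 °C + 98.3154 °C + 73.49 °C = 344.1458 °C.
Addition/subtraction keeps the fewest decimal places: 96.5604 → 4 decimal places, 75.78 → 2 decimal places, 98.3154 → 4 decimal places, 73.49 → 2 decimal places; limit is 2.
Rounded to 2 decimal places: 344.15 °C.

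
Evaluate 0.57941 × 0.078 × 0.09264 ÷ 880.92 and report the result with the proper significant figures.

0.57941 × 0.078 × 0.09264 ÷ 880.92 = 0.00000475272477319…
Multiplication/division keeps the fewest significant figures: 0.57941 → 5 s.f., 0.078 → 2 s.f., 0.09264 → 4 s.f., 880.92 → 5 s.f.; limit is 2.
Rounded to 2 significant figures: 4.8 × 10⁻⁶.

4.8 × 10⁻⁶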